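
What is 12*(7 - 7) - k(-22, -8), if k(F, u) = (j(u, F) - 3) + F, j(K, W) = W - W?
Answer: 25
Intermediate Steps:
j(K, W) = 0
k(F, u) = -3 + F (k(F, u) = (0 - 3) + F = -3 + F)
12*(7 - 7) - k(-22, -8) = 12*(7 - 7) - (-3 - 22) = 12*0 - 1*(-25) = 0 + 25 = 25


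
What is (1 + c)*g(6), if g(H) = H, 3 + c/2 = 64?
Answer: 738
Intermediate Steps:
c = 122 (c = -6 + 2*64 = -6 + 128 = 122)
(1 + c)*g(6) = (1 + 122)*6 = 123*6 = 738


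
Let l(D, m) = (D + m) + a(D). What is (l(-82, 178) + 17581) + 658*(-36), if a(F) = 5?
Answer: -6006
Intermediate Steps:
l(D, m) = 5 + D + m (l(D, m) = (D + m) + 5 = 5 + D + m)
(l(-82, 178) + 17581) + 658*(-36) = ((5 - 82 + 178) + 17581) + 658*(-36) = (101 + 17581) - 23688 = 17682 - 23688 = -6006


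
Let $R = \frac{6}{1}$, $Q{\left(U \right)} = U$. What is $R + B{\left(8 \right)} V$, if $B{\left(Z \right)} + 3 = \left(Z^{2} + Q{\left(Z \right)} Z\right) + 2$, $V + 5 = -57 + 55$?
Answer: $-883$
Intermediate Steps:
$V = -7$ ($V = -5 + \left(-57 + 55\right) = -5 - 2 = -7$)
$B{\left(Z \right)} = -1 + 2 Z^{2}$ ($B{\left(Z \right)} = -3 + \left(\left(Z^{2} + Z Z\right) + 2\right) = -3 + \left(\left(Z^{2} + Z^{2}\right) + 2\right) = -3 + \left(2 Z^{2} + 2\right) = -3 + \left(2 + 2 Z^{2}\right) = -1 + 2 Z^{2}$)
$R = 6$ ($R = 6 \cdot 1 = 6$)
$R + B{\left(8 \right)} V = 6 + \left(-1 + 2 \cdot 8^{2}\right) \left(-7\right) = 6 + \left(-1 + 2 \cdot 64\right) \left(-7\right) = 6 + \left(-1 + 128\right) \left(-7\right) = 6 + 127 \left(-7\right) = 6 - 889 = -883$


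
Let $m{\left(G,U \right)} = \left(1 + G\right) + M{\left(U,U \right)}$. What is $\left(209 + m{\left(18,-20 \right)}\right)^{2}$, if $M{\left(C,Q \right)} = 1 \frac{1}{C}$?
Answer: $\frac{20784481}{400} \approx 51961.0$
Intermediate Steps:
$M{\left(C,Q \right)} = \frac{1}{C}$
$m{\left(G,U \right)} = 1 + G + \frac{1}{U}$ ($m{\left(G,U \right)} = \left(1 + G\right) + \frac{1}{U} = 1 + G + \frac{1}{U}$)
$\left(209 + m{\left(18,-20 \right)}\right)^{2} = \left(209 + \left(1 + 18 + \frac{1}{-20}\right)\right)^{2} = \left(209 + \left(1 + 18 - \frac{1}{20}\right)\right)^{2} = \left(209 + \frac{379}{20}\right)^{2} = \left(\frac{4559}{20}\right)^{2} = \frac{20784481}{400}$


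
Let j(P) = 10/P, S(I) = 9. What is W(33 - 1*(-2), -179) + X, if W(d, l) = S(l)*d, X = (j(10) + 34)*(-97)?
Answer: -3080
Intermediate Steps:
X = -3395 (X = (10/10 + 34)*(-97) = (10*(⅒) + 34)*(-97) = (1 + 34)*(-97) = 35*(-97) = -3395)
W(d, l) = 9*d
W(33 - 1*(-2), -179) + X = 9*(33 - 1*(-2)) - 3395 = 9*(33 + 2) - 3395 = 9*35 - 3395 = 315 - 3395 = -3080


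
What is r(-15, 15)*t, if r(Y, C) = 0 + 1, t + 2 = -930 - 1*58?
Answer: -990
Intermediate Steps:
t = -990 (t = -2 + (-930 - 1*58) = -2 + (-930 - 58) = -2 - 988 = -990)
r(Y, C) = 1
r(-15, 15)*t = 1*(-990) = -990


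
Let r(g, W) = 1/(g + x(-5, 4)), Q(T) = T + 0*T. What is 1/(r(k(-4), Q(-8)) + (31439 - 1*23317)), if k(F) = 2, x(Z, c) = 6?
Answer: 8/64977 ≈ 0.00012312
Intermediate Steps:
Q(T) = T (Q(T) = T + 0 = T)
r(g, W) = 1/(6 + g) (r(g, W) = 1/(g + 6) = 1/(6 + g))
1/(r(k(-4), Q(-8)) + (31439 - 1*23317)) = 1/(1/(6 + 2) + (31439 - 1*23317)) = 1/(1/8 + (31439 - 23317)) = 1/(⅛ + 8122) = 1/(64977/8) = 8/64977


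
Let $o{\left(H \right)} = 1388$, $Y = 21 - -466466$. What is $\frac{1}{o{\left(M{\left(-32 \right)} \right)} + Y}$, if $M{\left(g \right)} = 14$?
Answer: $\frac{1}{467875} \approx 2.1373 \cdot 10^{-6}$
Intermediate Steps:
$Y = 466487$ ($Y = 21 + 466466 = 466487$)
$\frac{1}{o{\left(M{\left(-32 \right)} \right)} + Y} = \frac{1}{1388 + 466487} = \frac{1}{467875}$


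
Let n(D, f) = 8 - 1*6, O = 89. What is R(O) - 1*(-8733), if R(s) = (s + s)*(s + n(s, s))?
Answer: 24931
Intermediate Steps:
n(D, f) = 2 (n(D, f) = 8 - 6 = 2)
R(s) = 2*s*(2 + s) (R(s) = (s + s)*(s + 2) = (2*s)*(2 + s) = 2*s*(2 + s))
R(O) - 1*(-8733) = 2*89*(2 + 89) - 1*(-8733) = 2*89*91 + 8733 = 16198 + 8733 = 24931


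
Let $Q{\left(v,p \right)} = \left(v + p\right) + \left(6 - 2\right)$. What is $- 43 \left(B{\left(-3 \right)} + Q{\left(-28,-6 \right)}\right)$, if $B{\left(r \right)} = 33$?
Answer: $-129$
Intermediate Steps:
$Q{\left(v,p \right)} = 4 + p + v$ ($Q{\left(v,p \right)} = \left(p + v\right) + 4 = 4 + p + v$)
$- 43 \left(B{\left(-3 \right)} + Q{\left(-28,-6 \right)}\right) = - 43 \left(33 - 30\right) = \left(-43\right) 3 = -129$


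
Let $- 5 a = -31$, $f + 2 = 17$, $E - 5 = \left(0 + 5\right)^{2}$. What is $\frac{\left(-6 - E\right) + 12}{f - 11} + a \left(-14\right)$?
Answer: $- \frac{464}{5} \approx -92.8$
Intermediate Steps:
$E = 30$ ($E = 5 + \left(0 + 5\right)^{2} = 5 + 5^{2} = 5 + 25 = 30$)
$f = 15$ ($f = -2 + 17 = 15$)
$a = \frac{31}{5}$ ($a = \left(- \frac{1}{5}\right) \left(-31\right) = \frac{31}{5} \approx 6.2$)
$\frac{\left(-6 - E\right) + 12}{f - 11} + a \left(-14\right) = \frac{\left(-6 - 30\right) + 12}{15 - 11} + \frac{31}{5} \left(-14\right) = \frac{\left(-6 - 30\right) + 12}{4} - \frac{434}{5} = \left(-36 + 12\right) \frac{1}{4} - \frac{434}{5} = \left(-24\right) \frac{1}{4} - \frac{434}{5} = -6 - \frac{434}{5} = - \frac{464}{5}$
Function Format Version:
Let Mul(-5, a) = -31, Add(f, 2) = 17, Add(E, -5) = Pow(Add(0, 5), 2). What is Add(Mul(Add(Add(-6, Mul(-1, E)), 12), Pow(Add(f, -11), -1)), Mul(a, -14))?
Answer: Rational(-464, 5) ≈ -92.800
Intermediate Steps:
E = 30 (E = Add(5, Pow(Add(0, 5), 2)) = Add(5, Pow(5, 2)) = Add(5, 25) = 30)
f = 15 (f = Add(-2, 17) = 15)
a = Rational(31, 5) (a = Mul(Rational(-1, 5), -31) = Rational(31, 5) ≈ 6.2000)
Add(Mul(Add(Add(-6, Mul(-1, E)), 12), Pow(Add(f, -11), -1)), Mul(a, -14)) = Add(Mul(Add(Add(-6, Mul(-1, 30)), 12), Pow(Add(15, -11), -1)), Mul(Rational(31, 5), -14)) = Add(Mul(Add(Add(-6, -30), 12), Pow(4, -1)), Rational(-434, 5)) = Add(Mul(Add(-36, 12), Rational(1, 4)), Rational(-434, 5)) = Add(Mul(-24, Rational(1, 4)), Rational(-434, 5)) = Add(-6, Rational(-434, 5)) = Rational(-464, 5)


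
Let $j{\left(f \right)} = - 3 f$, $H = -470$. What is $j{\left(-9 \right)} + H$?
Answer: $-443$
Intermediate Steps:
$j{\left(-9 \right)} + H = \left(-3\right) \left(-9\right) - 470 = 27 - 470 = -443$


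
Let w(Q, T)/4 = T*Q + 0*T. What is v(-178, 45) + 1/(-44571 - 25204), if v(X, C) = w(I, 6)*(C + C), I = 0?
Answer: -1/69775 ≈ -1.4332e-5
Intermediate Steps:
w(Q, T) = 4*Q*T (w(Q, T) = 4*(T*Q + 0*T) = 4*(Q*T + 0) = 4*(Q*T) = 4*Q*T)
v(X, C) = 0 (v(X, C) = (4*0*6)*(C + C) = 0*(2*C) = 0)
v(-178, 45) + 1/(-44571 - 25204) = 0 + 1/(-44571 - 25204) = 0 + 1/(-69775) = 0 - 1/69775 = -1/69775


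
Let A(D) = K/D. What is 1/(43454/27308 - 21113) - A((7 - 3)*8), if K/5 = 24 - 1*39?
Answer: 21618701197/9224165600 ≈ 2.3437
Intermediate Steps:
K = -75 (K = 5*(24 - 1*39) = 5*(24 - 39) = 5*(-15) = -75)
A(D) = -75/D
1/(43454/27308 - 21113) - A((7 - 3)*8) = 1/(43454/27308 - 21113) - (-75)/((7 - 3)*8) = 1/(43454*(1/27308) - 21113) - (-75)/(4*8) = 1/(21727/13654 - 21113) - (-75)/32 = 1/(-288255175/13654) - (-75)/32 = -13654/288255175 - 1*(-75/32) = -13654/288255175 + 75/32 = 21618701197/9224165600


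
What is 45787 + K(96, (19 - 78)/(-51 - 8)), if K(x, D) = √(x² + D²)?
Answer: 45787 + √9217 ≈ 45883.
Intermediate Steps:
K(x, D) = √(D² + x²)
45787 + K(96, (19 - 78)/(-51 - 8)) = 45787 + √(((19 - 78)/(-51 - 8))² + 96²) = 45787 + √((-59/(-59))² + 9216) = 45787 + √((-59*(-1/59))² + 9216) = 45787 + √(1² + 9216) = 45787 + √(1 + 9216) = 45787 + √9217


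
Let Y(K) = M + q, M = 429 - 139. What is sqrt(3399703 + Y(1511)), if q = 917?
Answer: sqrt(3400910) ≈ 1844.2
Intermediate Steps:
M = 290
Y(K) = 1207 (Y(K) = 290 + 917 = 1207)
sqrt(3399703 + Y(1511)) = sqrt(3399703 + 1207) = sqrt(3400910)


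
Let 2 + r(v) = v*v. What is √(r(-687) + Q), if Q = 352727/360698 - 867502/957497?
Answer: 5*√2251821718821627934693619466/345367252906 ≈ 687.00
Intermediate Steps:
r(v) = -2 + v² (r(v) = -2 + v*v = -2 + v²)
Q = 24828807923/345367252906 (Q = 352727*(1/360698) - 867502*1/957497 = 352727/360698 - 867502/957497 = 24828807923/345367252906 ≈ 0.071891)
√(r(-687) + Q) = √((-2 + (-687)²) + 24828807923/345367252906) = √((-2 + 471969) + 24828807923/345367252906) = √(471967 + 24828807923/345367252906) = √(163001971081094025/345367252906) = 5*√2251821718821627934693619466/345367252906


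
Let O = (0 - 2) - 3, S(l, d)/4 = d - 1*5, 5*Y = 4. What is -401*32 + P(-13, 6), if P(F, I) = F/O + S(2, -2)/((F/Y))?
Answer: -833799/65 ≈ -12828.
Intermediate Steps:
Y = ⅘ (Y = (⅕)*4 = ⅘ ≈ 0.80000)
S(l, d) = -20 + 4*d (S(l, d) = 4*(d - 1*5) = 4*(d - 5) = 4*(-5 + d) = -20 + 4*d)
O = -5 (O = -2 - 3 = -5)
P(F, I) = -112/(5*F) - F/5 (P(F, I) = F/(-5) + (-20 + 4*(-2))/((F/(⅘))) = F*(-⅕) + (-20 - 8)/((F*(5/4))) = -F/5 - 28*4/(5*F) = -F/5 - 112/(5*F) = -112/(5*F) - F/5)
-401*32 + P(-13, 6) = -401*32 + (⅕)*(-112 - 1*(-13)²)/(-13) = -12832 + (⅕)*(-1/13)*(-112 - 1*169) = -12832 + (⅕)*(-1/13)*(-112 - 169) = -12832 + (⅕)*(-1/13)*(-281) = -12832 + 281/65 = -833799/65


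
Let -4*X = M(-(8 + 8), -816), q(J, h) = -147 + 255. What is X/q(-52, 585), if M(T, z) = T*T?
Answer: -16/27 ≈ -0.59259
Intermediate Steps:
q(J, h) = 108
M(T, z) = T**2
X = -64 (X = -(8 + 8)**2/4 = -(-1*16)**2/4 = -1/4*(-16)**2 = -1/4*256 = -64)
X/q(-52, 585) = -64/108 = -64*1/108 = -16/27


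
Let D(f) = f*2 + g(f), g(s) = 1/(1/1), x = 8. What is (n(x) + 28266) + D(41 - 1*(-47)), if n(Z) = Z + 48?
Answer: 28499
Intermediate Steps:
n(Z) = 48 + Z
g(s) = 1 (g(s) = 1/1 = 1)
D(f) = 1 + 2*f (D(f) = f*2 + 1 = 2*f + 1 = 1 + 2*f)
(n(x) + 28266) + D(41 - 1*(-47)) = ((48 + 8) + 28266) + (1 + 2*(41 - 1*(-47))) = (56 + 28266) + (1 + 2*(41 + 47)) = 28322 + (1 + 2*88) = 28322 + (1 + 176) = 28322 + 177 = 28499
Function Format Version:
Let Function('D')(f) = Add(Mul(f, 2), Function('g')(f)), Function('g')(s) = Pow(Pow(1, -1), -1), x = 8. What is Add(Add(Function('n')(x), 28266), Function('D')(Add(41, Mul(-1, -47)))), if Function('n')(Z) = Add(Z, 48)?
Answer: 28499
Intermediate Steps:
Function('n')(Z) = Add(48, Z)
Function('g')(s) = 1 (Function('g')(s) = Pow(1, -1) = 1)
Function('D')(f) = Add(1, Mul(2, f)) (Function('D')(f) = Add(Mul(f, 2), 1) = Add(Mul(2, f), 1) = Add(1, Mul(2, f)))
Add(Add(Function('n')(x), 28266), Function('D')(Add(41, Mul(-1, -47)))) = Add(Add(Add(48, 8), 28266), Add(1, Mul(2, Add(41, Mul(-1, -47))))) = Add(Add(56, 28266), Add(1, Mul(2, Add(41, 47)))) = Add(28322, Add(1, Mul(2, 88))) = Add(28322, Add(1, 176)) = Add(28322, 177) = 28499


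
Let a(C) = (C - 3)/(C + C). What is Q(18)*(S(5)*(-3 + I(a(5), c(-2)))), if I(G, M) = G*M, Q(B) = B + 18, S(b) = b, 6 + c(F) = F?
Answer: -828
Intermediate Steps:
c(F) = -6 + F
a(C) = (-3 + C)/(2*C) (a(C) = (-3 + C)/((2*C)) = (-3 + C)*(1/(2*C)) = (-3 + C)/(2*C))
Q(B) = 18 + B
Q(18)*(S(5)*(-3 + I(a(5), c(-2)))) = (18 + 18)*(5*(-3 + ((1/2)*(-3 + 5)/5)*(-6 - 2))) = 36*(5*(-3 + ((1/2)*(1/5)*2)*(-8))) = 36*(5*(-3 + (1/5)*(-8))) = 36*(5*(-3 - 8/5)) = 36*(5*(-23/5)) = 36*(-23) = -828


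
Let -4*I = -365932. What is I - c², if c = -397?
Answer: -66126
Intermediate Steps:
I = 91483 (I = -¼*(-365932) = 91483)
I - c² = 91483 - 1*(-397)² = 91483 - 1*157609 = 91483 - 157609 = -66126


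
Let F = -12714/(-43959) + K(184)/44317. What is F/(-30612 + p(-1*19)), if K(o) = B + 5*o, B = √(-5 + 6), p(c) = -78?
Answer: -201310859/19929380160690 ≈ -1.0101e-5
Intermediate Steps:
B = 1 (B = √1 = 1)
K(o) = 1 + 5*o
F = 201310859/649377001 (F = -12714/(-43959) + (1 + 5*184)/44317 = -12714*(-1/43959) + (1 + 920)*(1/44317) = 4238/14653 + 921*(1/44317) = 4238/14653 + 921/44317 = 201310859/649377001 ≈ 0.31001)
F/(-30612 + p(-1*19)) = 201310859/(649377001*(-30612 - 78)) = (201310859/649377001)/(-30690) = (201310859/649377001)*(-1/30690) = -201310859/19929380160690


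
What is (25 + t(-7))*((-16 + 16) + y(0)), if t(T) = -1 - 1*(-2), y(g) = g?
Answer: 0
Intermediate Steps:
t(T) = 1 (t(T) = -1 + 2 = 1)
(25 + t(-7))*((-16 + 16) + y(0)) = (25 + 1)*((-16 + 16) + 0) = 26*(0 + 0) = 26*0 = 0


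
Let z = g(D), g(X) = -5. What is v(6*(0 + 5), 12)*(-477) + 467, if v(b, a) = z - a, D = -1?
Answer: 8576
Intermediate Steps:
z = -5
v(b, a) = -5 - a
v(6*(0 + 5), 12)*(-477) + 467 = (-5 - 1*12)*(-477) + 467 = (-5 - 12)*(-477) + 467 = -17*(-477) + 467 = 8109 + 467 = 8576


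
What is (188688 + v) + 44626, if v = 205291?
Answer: 438605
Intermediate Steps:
(188688 + v) + 44626 = (188688 + 205291) + 44626 = 393979 + 44626 = 438605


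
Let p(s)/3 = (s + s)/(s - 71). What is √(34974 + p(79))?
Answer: √140133/2 ≈ 187.17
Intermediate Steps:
p(s) = 6*s/(-71 + s) (p(s) = 3*((s + s)/(s - 71)) = 3*((2*s)/(-71 + s)) = 3*(2*s/(-71 + s)) = 6*s/(-71 + s))
√(34974 + p(79)) = √(34974 + 6*79/(-71 + 79)) = √(34974 + 6*79/8) = √(34974 + 6*79*(⅛)) = √(34974 + 237/4) = √(140133/4) = √140133/2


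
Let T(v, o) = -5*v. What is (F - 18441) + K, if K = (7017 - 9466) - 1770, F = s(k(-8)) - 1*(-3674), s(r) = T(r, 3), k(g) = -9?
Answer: -18941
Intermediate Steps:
s(r) = -5*r
F = 3719 (F = -5*(-9) - 1*(-3674) = 45 + 3674 = 3719)
K = -4219 (K = -2449 - 1770 = -4219)
(F - 18441) + K = (3719 - 18441) - 4219 = -14722 - 4219 = -18941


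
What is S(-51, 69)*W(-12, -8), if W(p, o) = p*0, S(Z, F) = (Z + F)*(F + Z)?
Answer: 0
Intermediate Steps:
S(Z, F) = (F + Z)² (S(Z, F) = (F + Z)*(F + Z) = (F + Z)²)
W(p, o) = 0
S(-51, 69)*W(-12, -8) = (69 - 51)²*0 = 18²*0 = 324*0 = 0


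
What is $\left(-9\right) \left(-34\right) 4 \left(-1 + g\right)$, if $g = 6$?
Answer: $6120$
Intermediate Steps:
$\left(-9\right) \left(-34\right) 4 \left(-1 + g\right) = \left(-9\right) \left(-34\right) 4 \left(-1 + 6\right) = 306 \cdot 4 \cdot 5 = 306 \cdot 20 = 6120$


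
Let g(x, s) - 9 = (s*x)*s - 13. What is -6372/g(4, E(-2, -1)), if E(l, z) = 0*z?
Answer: 1593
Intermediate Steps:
E(l, z) = 0
g(x, s) = -4 + x*s**2 (g(x, s) = 9 + ((s*x)*s - 13) = 9 + (x*s**2 - 13) = 9 + (-13 + x*s**2) = -4 + x*s**2)
-6372/g(4, E(-2, -1)) = -6372/(-4 + 4*0**2) = -6372/(-4 + 4*0) = -6372/(-4 + 0) = -6372/(-4) = -6372*(-1/4) = 1593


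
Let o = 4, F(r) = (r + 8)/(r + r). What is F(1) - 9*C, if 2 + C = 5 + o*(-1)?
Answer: 27/2 ≈ 13.500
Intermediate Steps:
F(r) = (8 + r)/(2*r) (F(r) = (8 + r)/((2*r)) = (8 + r)*(1/(2*r)) = (8 + r)/(2*r))
C = -1 (C = -2 + (5 + 4*(-1)) = -2 + (5 - 4) = -2 + 1 = -1)
F(1) - 9*C = (1/2)*(8 + 1)/1 - 9*(-1) = (1/2)*1*9 + 9 = 9/2 + 9 = 27/2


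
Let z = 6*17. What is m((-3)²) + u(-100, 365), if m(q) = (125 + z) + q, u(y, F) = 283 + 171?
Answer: 690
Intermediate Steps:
u(y, F) = 454
z = 102
m(q) = 227 + q (m(q) = (125 + 102) + q = 227 + q)
m((-3)²) + u(-100, 365) = (227 + (-3)²) + 454 = (227 + 9) + 454 = 236 + 454 = 690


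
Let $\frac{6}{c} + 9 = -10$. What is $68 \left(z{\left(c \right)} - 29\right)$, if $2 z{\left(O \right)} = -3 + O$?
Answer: $- \frac{39610}{19} \approx -2084.7$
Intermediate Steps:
$c = - \frac{6}{19}$ ($c = \frac{6}{-9 - 10} = \frac{6}{-19} = 6 \left(- \frac{1}{19}\right) = - \frac{6}{19} \approx -0.31579$)
$z{\left(O \right)} = - \frac{3}{2} + \frac{O}{2}$ ($z{\left(O \right)} = \frac{-3 + O}{2} = - \frac{3}{2} + \frac{O}{2}$)
$68 \left(z{\left(c \right)} - 29\right) = 68 \left(\left(- \frac{3}{2} + \frac{1}{2} \left(- \frac{6}{19}\right)\right) - 29\right) = 68 \left(\left(- \frac{3}{2} - \frac{3}{19}\right) - 29\right) = 68 \left(- \frac{63}{38} - 29\right) = 68 \left(- \frac{1165}{38}\right) = - \frac{39610}{19}$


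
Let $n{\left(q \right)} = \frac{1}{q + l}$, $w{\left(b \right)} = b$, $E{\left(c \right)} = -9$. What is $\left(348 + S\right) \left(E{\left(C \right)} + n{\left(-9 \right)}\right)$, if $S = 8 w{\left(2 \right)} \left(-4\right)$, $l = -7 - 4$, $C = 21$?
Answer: $- \frac{12851}{5} \approx -2570.2$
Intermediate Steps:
$l = -11$
$S = -64$ ($S = 8 \cdot 2 \left(-4\right) = 16 \left(-4\right) = -64$)
$n{\left(q \right)} = \frac{1}{-11 + q}$ ($n{\left(q \right)} = \frac{1}{q - 11} = \frac{1}{-11 + q}$)
$\left(348 + S\right) \left(E{\left(C \right)} + n{\left(-9 \right)}\right) = \left(348 - 64\right) \left(-9 + \frac{1}{-11 - 9}\right) = 284 \left(-9 + \frac{1}{-20}\right) = 284 \left(-9 - \frac{1}{20}\right) = 284 \left(- \frac{181}{20}\right) = - \frac{12851}{5}$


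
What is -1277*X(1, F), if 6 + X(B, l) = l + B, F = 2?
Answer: 3831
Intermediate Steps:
X(B, l) = -6 + B + l (X(B, l) = -6 + (l + B) = -6 + (B + l) = -6 + B + l)
-1277*X(1, F) = -1277*(-6 + 1 + 2) = -1277*(-3) = 3831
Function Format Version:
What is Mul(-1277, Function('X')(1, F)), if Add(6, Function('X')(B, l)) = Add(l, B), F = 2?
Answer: 3831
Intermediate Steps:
Function('X')(B, l) = Add(-6, B, l) (Function('X')(B, l) = Add(-6, Add(l, B)) = Add(-6, Add(B, l)) = Add(-6, B, l))
Mul(-1277, Function('X')(1, F)) = Mul(-1277, Add(-6, 1, 2)) = Mul(-1277, -3) = 3831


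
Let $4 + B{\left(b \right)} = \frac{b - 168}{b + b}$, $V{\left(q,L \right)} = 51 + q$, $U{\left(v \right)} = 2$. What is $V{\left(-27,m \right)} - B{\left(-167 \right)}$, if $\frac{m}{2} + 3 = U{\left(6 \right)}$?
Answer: $\frac{9017}{334} \approx 26.997$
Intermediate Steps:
$m = -2$ ($m = -6 + 2 \cdot 2 = -6 + 4 = -2$)
$B{\left(b \right)} = -4 + \frac{-168 + b}{2 b}$ ($B{\left(b \right)} = -4 + \frac{b - 168}{b + b} = -4 + \frac{-168 + b}{2 b}$)
$V{\left(-27,m \right)} - B{\left(-167 \right)} = \left(51 - 27\right) - \left(- \frac{7}{2} - \frac{84}{-167}\right) = 24 - \left(- \frac{7}{2} - - \frac{84}{167}\right) = 24 - \left(- \frac{7}{2} + \frac{84}{167}\right) = 24 - - \frac{1001}{334} = 24 + \frac{1001}{334} = \frac{9017}{334}$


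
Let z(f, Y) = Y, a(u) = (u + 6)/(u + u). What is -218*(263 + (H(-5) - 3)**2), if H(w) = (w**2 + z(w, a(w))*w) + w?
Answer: -248193/2 ≈ -1.2410e+5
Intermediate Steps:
a(u) = (6 + u)/(2*u) (a(u) = (6 + u)/((2*u)) = (6 + u)*(1/(2*u)) = (6 + u)/(2*u))
H(w) = 3 + w**2 + 3*w/2 (H(w) = (w**2 + ((6 + w)/(2*w))*w) + w = (w**2 + (3 + w/2)) + w = (3 + w**2 + w/2) + w = 3 + w**2 + 3*w/2)
-218*(263 + (H(-5) - 3)**2) = -218*(263 + ((3 + (-5)**2 + (3/2)*(-5)) - 3)**2) = -218*(263 + ((3 + 25 - 15/2) - 3)**2) = -218*(263 + (41/2 - 3)**2) = -218*(263 + (35/2)**2) = -218*(263 + 1225/4) = -218*2277/4 = -248193/2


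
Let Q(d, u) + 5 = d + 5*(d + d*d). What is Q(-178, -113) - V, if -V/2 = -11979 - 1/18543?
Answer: 2473432225/18543 ≈ 1.3339e+5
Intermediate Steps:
Q(d, u) = -5 + 5*d² + 6*d (Q(d, u) = -5 + (d + 5*(d + d*d)) = -5 + (d + 5*(d + d²)) = -5 + (d + (5*d + 5*d²)) = -5 + (5*d² + 6*d) = -5 + 5*d² + 6*d)
V = 444253196/18543 (V = -2*(-11979 - 1/18543) = -2*(-222126598/18543) = 444253196/18543 ≈ 23958.)
Q(-178, -113) - V = (-5 + 5*(-178)² + 6*(-178)) - 1*444253196/18543 = (-5 + 5*31684 - 1068) - 444253196/18543 = (-5 + 158420 - 1068) - 444253196/18543 = 157347 - 444253196/18543 = 2473432225/18543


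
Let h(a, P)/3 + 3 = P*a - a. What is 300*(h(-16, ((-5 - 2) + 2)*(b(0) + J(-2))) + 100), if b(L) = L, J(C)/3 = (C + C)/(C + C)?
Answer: 257700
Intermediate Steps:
J(C) = 3 (J(C) = 3*((C + C)/(C + C)) = 3*((2*C)/((2*C))) = 3*((2*C)*(1/(2*C))) = 3*1 = 3)
h(a, P) = -9 - 3*a + 3*P*a (h(a, P) = -9 + 3*(P*a - a) = -9 + 3*(-a + P*a) = -9 + (-3*a + 3*P*a) = -9 - 3*a + 3*P*a)
300*(h(-16, ((-5 - 2) + 2)*(b(0) + J(-2))) + 100) = 300*((-9 - 3*(-16) + 3*(((-5 - 2) + 2)*(0 + 3))*(-16)) + 100) = 300*((-9 + 48 + 3*((-7 + 2)*3)*(-16)) + 100) = 300*((-9 + 48 + 3*(-5*3)*(-16)) + 100) = 300*((-9 + 48 + 3*(-15)*(-16)) + 100) = 300*((-9 + 48 + 720) + 100) = 300*(759 + 100) = 300*859 = 257700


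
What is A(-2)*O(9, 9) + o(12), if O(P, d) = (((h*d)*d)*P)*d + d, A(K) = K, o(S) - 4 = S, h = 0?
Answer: -2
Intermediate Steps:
o(S) = 4 + S
O(P, d) = d (O(P, d) = (((0*d)*d)*P)*d + d = ((0*d)*P)*d + d = (0*P)*d + d = 0*d + d = 0 + d = d)
A(-2)*O(9, 9) + o(12) = -2*9 + (4 + 12) = -18 + 16 = -2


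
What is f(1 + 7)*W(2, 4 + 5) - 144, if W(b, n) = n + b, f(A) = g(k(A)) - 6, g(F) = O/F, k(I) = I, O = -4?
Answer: -431/2 ≈ -215.50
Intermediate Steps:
g(F) = -4/F
f(A) = -6 - 4/A (f(A) = -4/A - 6 = -6 - 4/A)
W(b, n) = b + n
f(1 + 7)*W(2, 4 + 5) - 144 = (-6 - 4/(1 + 7))*(2 + (4 + 5)) - 144 = (-6 - 4/8)*(2 + 9) - 144 = (-6 - 4*⅛)*11 - 144 = (-6 - ½)*11 - 144 = -13/2*11 - 144 = -143/2 - 144 = -431/2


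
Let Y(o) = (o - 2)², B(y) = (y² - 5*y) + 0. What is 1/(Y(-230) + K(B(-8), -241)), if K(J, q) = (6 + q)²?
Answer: 1/109049 ≈ 9.1702e-6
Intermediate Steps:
B(y) = y² - 5*y
Y(o) = (-2 + o)²
1/(Y(-230) + K(B(-8), -241)) = 1/((-2 - 230)² + (6 - 241)²) = 1/((-232)² + (-235)²) = 1/(53824 + 55225) = 1/109049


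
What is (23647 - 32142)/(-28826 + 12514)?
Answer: 8495/16312 ≈ 0.52078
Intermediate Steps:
(23647 - 32142)/(-28826 + 12514) = -8495/(-16312) = -8495*(-1/16312) = 8495/16312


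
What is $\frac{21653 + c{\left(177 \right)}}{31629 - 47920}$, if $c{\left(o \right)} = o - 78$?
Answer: $- \frac{21752}{16291} \approx -1.3352$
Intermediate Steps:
$c{\left(o \right)} = -78 + o$ ($c{\left(o \right)} = o - 78 = -78 + o$)
$\frac{21653 + c{\left(177 \right)}}{31629 - 47920} = \frac{21653 + \left(-78 + 177\right)}{31629 - 47920} = \frac{21653 + 99}{-16291} = 21752 \left(- \frac{1}{16291}\right) = - \frac{21752}{16291}$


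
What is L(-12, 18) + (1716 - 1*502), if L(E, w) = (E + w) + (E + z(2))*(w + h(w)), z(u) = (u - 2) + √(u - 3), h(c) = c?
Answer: 788 + 36*I ≈ 788.0 + 36.0*I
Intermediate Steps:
z(u) = -2 + u + √(-3 + u) (z(u) = (-2 + u) + √(-3 + u) = -2 + u + √(-3 + u))
L(E, w) = E + w + 2*w*(I + E) (L(E, w) = (E + w) + (E + (-2 + 2 + √(-3 + 2)))*(w + w) = (E + w) + (E + (-2 + 2 + √(-1)))*(2*w) = (E + w) + (E + (-2 + 2 + I))*(2*w) = (E + w) + (E + I)*(2*w) = (E + w) + (I + E)*(2*w) = (E + w) + 2*w*(I + E) = E + w + 2*w*(I + E))
L(-12, 18) + (1716 - 1*502) = (-12 + 18 + 2*I*18 + 2*(-12)*18) + (1716 - 1*502) = (-12 + 18 + 36*I - 432) + (1716 - 502) = (-426 + 36*I) + 1214 = 788 + 36*I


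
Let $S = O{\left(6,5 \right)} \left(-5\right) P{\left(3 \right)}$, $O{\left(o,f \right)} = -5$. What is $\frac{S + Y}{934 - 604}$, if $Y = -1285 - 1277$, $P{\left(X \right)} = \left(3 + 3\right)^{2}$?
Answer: $- \frac{277}{55} \approx -5.0364$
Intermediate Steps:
$P{\left(X \right)} = 36$ ($P{\left(X \right)} = 6^{2} = 36$)
$S = 900$ ($S = \left(-5\right) \left(-5\right) 36 = 25 \cdot 36 = 900$)
$Y = -2562$ ($Y = -1285 - 1277 = -2562$)
$\frac{S + Y}{934 - 604} = \frac{900 - 2562}{934 - 604} = - \frac{1662}{330} = \left(-1662\right) \frac{1}{330} = - \frac{277}{55}$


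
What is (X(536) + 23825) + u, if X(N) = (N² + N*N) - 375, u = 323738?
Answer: 921780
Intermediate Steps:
X(N) = -375 + 2*N² (X(N) = (N² + N²) - 375 = 2*N² - 375 = -375 + 2*N²)
(X(536) + 23825) + u = ((-375 + 2*536²) + 23825) + 323738 = ((-375 + 2*287296) + 23825) + 323738 = ((-375 + 574592) + 23825) + 323738 = (574217 + 23825) + 323738 = 598042 + 323738 = 921780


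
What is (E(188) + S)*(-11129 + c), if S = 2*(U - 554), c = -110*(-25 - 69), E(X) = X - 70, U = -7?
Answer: 792156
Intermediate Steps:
E(X) = -70 + X
c = 10340 (c = -110*(-94) = 10340)
S = -1122 (S = 2*(-7 - 554) = 2*(-561) = -1122)
(E(188) + S)*(-11129 + c) = ((-70 + 188) - 1122)*(-11129 + 10340) = (118 - 1122)*(-789) = -1004*(-789) = 792156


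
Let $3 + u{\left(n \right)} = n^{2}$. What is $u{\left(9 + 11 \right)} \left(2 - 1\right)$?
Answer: $397$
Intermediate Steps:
$u{\left(n \right)} = -3 + n^{2}$
$u{\left(9 + 11 \right)} \left(2 - 1\right) = \left(-3 + \left(9 + 11\right)^{2}\right) \left(2 - 1\right) = \left(-3 + 20^{2}\right) \left(2 - 1\right) = \left(-3 + 400\right) 1 = 397 \cdot 1 = 397$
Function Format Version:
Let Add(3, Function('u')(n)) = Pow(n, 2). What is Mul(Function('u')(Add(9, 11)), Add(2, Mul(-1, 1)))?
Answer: 397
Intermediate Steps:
Function('u')(n) = Add(-3, Pow(n, 2))
Mul(Function('u')(Add(9, 11)), Add(2, Mul(-1, 1))) = Mul(Add(-3, Pow(Add(9, 11), 2)), Add(2, Mul(-1, 1))) = Mul(Add(-3, Pow(20, 2)), Add(2, -1)) = Mul(Add(-3, 400), 1) = Mul(397, 1) = 397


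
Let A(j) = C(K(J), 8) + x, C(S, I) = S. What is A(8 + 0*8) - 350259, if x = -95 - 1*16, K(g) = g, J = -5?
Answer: -350375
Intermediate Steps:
x = -111 (x = -95 - 16 = -111)
A(j) = -116 (A(j) = -5 - 111 = -116)
A(8 + 0*8) - 350259 = -116 - 350259 = -350375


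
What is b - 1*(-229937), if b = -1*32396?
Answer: 197541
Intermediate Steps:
b = -32396
b - 1*(-229937) = -32396 - 1*(-229937) = -32396 + 229937 = 197541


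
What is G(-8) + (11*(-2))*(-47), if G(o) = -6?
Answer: 1028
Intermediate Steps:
G(-8) + (11*(-2))*(-47) = -6 + (11*(-2))*(-47) = -6 - 22*(-47) = -6 + 1034 = 1028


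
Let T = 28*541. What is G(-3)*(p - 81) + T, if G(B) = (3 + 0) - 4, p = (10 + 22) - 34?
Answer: 15231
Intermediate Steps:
p = -2 (p = 32 - 34 = -2)
G(B) = -1 (G(B) = 3 - 4 = -1)
T = 15148
G(-3)*(p - 81) + T = -(-2 - 81) + 15148 = -1*(-83) + 15148 = 83 + 15148 = 15231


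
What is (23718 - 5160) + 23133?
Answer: 41691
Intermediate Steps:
(23718 - 5160) + 23133 = 18558 + 23133 = 41691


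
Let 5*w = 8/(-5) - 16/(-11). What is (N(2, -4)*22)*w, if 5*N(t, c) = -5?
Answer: 16/25 ≈ 0.64000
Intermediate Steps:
N(t, c) = -1 (N(t, c) = (⅕)*(-5) = -1)
w = -8/275 (w = (8/(-5) - 16/(-11))/5 = (8*(-⅕) - 16*(-1/11))/5 = (-8/5 + 16/11)/5 = (⅕)*(-8/55) = -8/275 ≈ -0.029091)
(N(2, -4)*22)*w = -1*22*(-8/275) = -22*(-8/275) = 16/25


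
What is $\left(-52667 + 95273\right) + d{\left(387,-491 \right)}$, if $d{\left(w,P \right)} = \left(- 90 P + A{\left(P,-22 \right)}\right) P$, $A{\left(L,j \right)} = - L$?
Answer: $-21895765$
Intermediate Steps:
$d{\left(w,P \right)} = - 91 P^{2}$ ($d{\left(w,P \right)} = \left(- 90 P - P\right) P = - 91 P P = - 91 P^{2}$)
$\left(-52667 + 95273\right) + d{\left(387,-491 \right)} = \left(-52667 + 95273\right) - 91 \left(-491\right)^{2} = 42606 - 21938371 = -21895765$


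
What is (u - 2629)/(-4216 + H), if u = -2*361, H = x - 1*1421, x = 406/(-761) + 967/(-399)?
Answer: 1017494289/1712510924 ≈ 0.59415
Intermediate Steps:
x = -897881/303639 (x = 406*(-1/761) + 967*(-1/399) = -406/761 - 967/399 = -897881/303639 ≈ -2.9571)
H = -432368900/303639 (H = -897881/303639 - 1*1421 = -897881/303639 - 1421 = -432368900/303639 ≈ -1424.0)
u = -722
(u - 2629)/(-4216 + H) = (-722 - 2629)/(-4216 - 432368900/303639) = -3351/(-1712510924/303639) = -3351*(-303639/1712510924) = 1017494289/1712510924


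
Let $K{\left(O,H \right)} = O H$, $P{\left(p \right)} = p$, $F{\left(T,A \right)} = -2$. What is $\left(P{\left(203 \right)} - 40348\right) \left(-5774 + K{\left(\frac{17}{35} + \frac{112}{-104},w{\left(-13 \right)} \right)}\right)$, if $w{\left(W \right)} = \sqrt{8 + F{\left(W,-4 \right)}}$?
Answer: $231797230 + \frac{308543 \sqrt{6}}{13} \approx 2.3186 \cdot 10^{8}$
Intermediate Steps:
$w{\left(W \right)} = \sqrt{6}$ ($w{\left(W \right)} = \sqrt{8 - 2} = \sqrt{6}$)
$K{\left(O,H \right)} = H O$
$\left(P{\left(203 \right)} - 40348\right) \left(-5774 + K{\left(\frac{17}{35} + \frac{112}{-104},w{\left(-13 \right)} \right)}\right) = \left(203 - 40348\right) \left(-5774 + \sqrt{6} \left(\frac{17}{35} + \frac{112}{-104}\right)\right) = - 40145 \left(-5774 + \sqrt{6} \left(17 \cdot \frac{1}{35} + 112 \left(- \frac{1}{104}\right)\right)\right) = - 40145 \left(-5774 + \sqrt{6} \left(\frac{17}{35} - \frac{14}{13}\right)\right) = - 40145 \left(-5774 + \sqrt{6} \left(- \frac{269}{455}\right)\right) = - 40145 \left(-5774 - \frac{269 \sqrt{6}}{455}\right) = 231797230 + \frac{308543 \sqrt{6}}{13}$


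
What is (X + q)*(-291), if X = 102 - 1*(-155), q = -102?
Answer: -45105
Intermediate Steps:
X = 257 (X = 102 + 155 = 257)
(X + q)*(-291) = (257 - 102)*(-291) = 155*(-291) = -45105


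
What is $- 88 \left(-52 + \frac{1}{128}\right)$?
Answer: $\frac{73205}{16} \approx 4575.3$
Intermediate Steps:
$- 88 \left(-52 + \frac{1}{128}\right) = \left(-88\right) \left(- \frac{6655}{128}\right) = \frac{73205}{16}$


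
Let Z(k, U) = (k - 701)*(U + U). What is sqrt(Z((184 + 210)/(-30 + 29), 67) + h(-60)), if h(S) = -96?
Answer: 3*I*sqrt(16314) ≈ 383.18*I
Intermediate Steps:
Z(k, U) = 2*U*(-701 + k) (Z(k, U) = (-701 + k)*(2*U) = 2*U*(-701 + k))
sqrt(Z((184 + 210)/(-30 + 29), 67) + h(-60)) = sqrt(2*67*(-701 + (184 + 210)/(-30 + 29)) - 96) = sqrt(2*67*(-701 + 394/(-1)) - 96) = sqrt(2*67*(-701 + 394*(-1)) - 96) = sqrt(2*67*(-701 - 394) - 96) = sqrt(2*67*(-1095) - 96) = sqrt(-146730 - 96) = sqrt(-146826) = 3*I*sqrt(16314)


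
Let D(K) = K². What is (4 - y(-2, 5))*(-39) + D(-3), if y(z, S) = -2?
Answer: -225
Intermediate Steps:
(4 - y(-2, 5))*(-39) + D(-3) = (4 - 1*(-2))*(-39) + (-3)² = (4 + 2)*(-39) + 9 = 6*(-39) + 9 = -234 + 9 = -225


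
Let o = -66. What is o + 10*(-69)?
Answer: -756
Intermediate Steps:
o + 10*(-69) = -66 + 10*(-69) = -66 - 690 = -756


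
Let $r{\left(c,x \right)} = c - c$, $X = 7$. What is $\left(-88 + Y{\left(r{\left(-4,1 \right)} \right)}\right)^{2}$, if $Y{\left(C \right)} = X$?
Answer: $6561$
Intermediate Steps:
$r{\left(c,x \right)} = 0$
$Y{\left(C \right)} = 7$
$\left(-88 + Y{\left(r{\left(-4,1 \right)} \right)}\right)^{2} = \left(-88 + 7\right)^{2} = \left(-81\right)^{2} = 6561$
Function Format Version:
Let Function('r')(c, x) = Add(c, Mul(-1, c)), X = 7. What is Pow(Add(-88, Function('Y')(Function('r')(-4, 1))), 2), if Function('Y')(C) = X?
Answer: 6561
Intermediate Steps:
Function('r')(c, x) = 0
Function('Y')(C) = 7
Pow(Add(-88, Function('Y')(Function('r')(-4, 1))), 2) = Pow(Add(-88, 7), 2) = Pow(-81, 2) = 6561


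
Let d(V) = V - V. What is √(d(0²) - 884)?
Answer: 2*I*√221 ≈ 29.732*I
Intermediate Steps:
d(V) = 0
√(d(0²) - 884) = √(0 - 884) = √(-884) = 2*I*√221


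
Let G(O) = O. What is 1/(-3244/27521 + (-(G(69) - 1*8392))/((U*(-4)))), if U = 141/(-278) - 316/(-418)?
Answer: -113661730/950633844639 ≈ -0.00011956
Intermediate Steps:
U = 14455/58102 (U = 141*(-1/278) - 316*(-1/418) = -141/278 + 158/209 = 14455/58102 ≈ 0.24879)
1/(-3244/27521 + (-(G(69) - 1*8392))/((U*(-4)))) = 1/(-3244/27521 + (-(69 - 1*8392))/(((14455/58102)*(-4)))) = 1/(-3244*1/27521 + (-(69 - 8392))/(-28910/29051)) = 1/(-3244/27521 - 1*(-8323)*(-29051/28910)) = 1/(-3244/27521 + 8323*(-29051/28910)) = 1/(-3244/27521 - 34541639/4130) = 1/(-950633844639/113661730) = -113661730/950633844639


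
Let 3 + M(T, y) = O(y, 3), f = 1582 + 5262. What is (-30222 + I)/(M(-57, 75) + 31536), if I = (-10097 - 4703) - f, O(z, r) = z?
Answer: -25933/15804 ≈ -1.6409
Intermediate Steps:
f = 6844
M(T, y) = -3 + y
I = -21644 (I = (-10097 - 4703) - 1*6844 = -14800 - 6844 = -21644)
(-30222 + I)/(M(-57, 75) + 31536) = (-30222 - 21644)/((-3 + 75) + 31536) = -51866/(72 + 31536) = -51866/31608 = -51866*1/31608 = -25933/15804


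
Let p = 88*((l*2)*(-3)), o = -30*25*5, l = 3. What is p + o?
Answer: -5334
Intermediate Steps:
o = -3750 (o = -750*5 = -3750)
p = -1584 (p = 88*((3*2)*(-3)) = 88*(6*(-3)) = 88*(-18) = -1584)
p + o = -1584 - 3750 = -5334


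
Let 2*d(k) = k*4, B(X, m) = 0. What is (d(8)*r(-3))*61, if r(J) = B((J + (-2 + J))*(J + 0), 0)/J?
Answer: 0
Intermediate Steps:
d(k) = 2*k (d(k) = (k*4)/2 = (4*k)/2 = 2*k)
r(J) = 0 (r(J) = 0/J = 0)
(d(8)*r(-3))*61 = ((2*8)*0)*61 = (16*0)*61 = 0*61 = 0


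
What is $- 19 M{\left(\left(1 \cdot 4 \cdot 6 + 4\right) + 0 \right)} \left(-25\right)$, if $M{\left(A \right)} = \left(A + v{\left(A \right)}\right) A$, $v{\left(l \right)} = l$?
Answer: $744800$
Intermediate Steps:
$M{\left(A \right)} = 2 A^{2}$ ($M{\left(A \right)} = \left(A + A\right) A = 2 A A = 2 A^{2}$)
$- 19 M{\left(\left(1 \cdot 4 \cdot 6 + 4\right) + 0 \right)} \left(-25\right) = - 19 \cdot 2 \left(\left(1 \cdot 4 \cdot 6 + 4\right) + 0\right)^{2} \left(-25\right) = - 19 \cdot 2 \left(\left(4 \cdot 6 + 4\right) + 0\right)^{2} \left(-25\right) = - 19 \cdot 2 \left(\left(24 + 4\right) + 0\right)^{2} \left(-25\right) = - 19 \cdot 2 \left(28 + 0\right)^{2} \left(-25\right) = - 19 \cdot 2 \cdot 28^{2} \left(-25\right) = - 19 \cdot 2 \cdot 784 \left(-25\right) = \left(-19\right) 1568 \left(-25\right) = \left(-29792\right) \left(-25\right) = 744800$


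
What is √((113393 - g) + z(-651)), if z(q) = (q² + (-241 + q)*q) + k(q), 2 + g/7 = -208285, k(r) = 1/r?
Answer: 2*√272916719061/651 ≈ 1605.0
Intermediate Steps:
g = -1458009 (g = -14 + 7*(-208285) = -14 - 1457995 = -1458009)
z(q) = 1/q + q² + q*(-241 + q) (z(q) = (q² + (-241 + q)*q) + 1/q = (q² + q*(-241 + q)) + 1/q = 1/q + q² + q*(-241 + q))
√((113393 - g) + z(-651)) = √((113393 - 1*(-1458009)) + (1 + (-651)²*(-241 + 2*(-651)))/(-651)) = √((113393 + 1458009) - (1 + 423801*(-241 - 1302))/651) = √(1571402 - (1 + 423801*(-1543))/651) = √(1571402 - (1 - 653924943)/651) = √(1571402 - 1/651*(-653924942)) = √(1571402 + 653924942/651) = √(1676907644/651) = 2*√272916719061/651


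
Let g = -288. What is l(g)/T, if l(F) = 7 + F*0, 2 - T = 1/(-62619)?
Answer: 438333/125239 ≈ 3.5000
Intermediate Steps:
T = 125239/62619 (T = 2 - 1/(-62619) = 2 - 1*(-1/62619) = 2 + 1/62619 = 125239/62619 ≈ 2.0000)
l(F) = 7 (l(F) = 7 + 0 = 7)
l(g)/T = 7/(125239/62619) = 7*(62619/125239) = 438333/125239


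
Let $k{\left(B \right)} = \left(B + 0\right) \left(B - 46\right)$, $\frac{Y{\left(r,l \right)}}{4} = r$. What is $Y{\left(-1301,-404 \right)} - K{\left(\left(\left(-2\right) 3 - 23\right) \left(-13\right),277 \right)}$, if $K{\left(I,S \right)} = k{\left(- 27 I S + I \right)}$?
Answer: $-7948052159116$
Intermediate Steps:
$Y{\left(r,l \right)} = 4 r$
$k{\left(B \right)} = B \left(-46 + B\right)$
$K{\left(I,S \right)} = \left(I - 27 I S\right) \left(-46 + I - 27 I S\right)$ ($K{\left(I,S \right)} = \left(- 27 I S + I\right) \left(-46 + \left(- 27 I S + I\right)\right) = \left(- 27 I S + I\right) \left(-46 - \left(- I + 27 I S\right)\right) = \left(I - 27 I S\right) \left(-46 - \left(- I + 27 I S\right)\right) = \left(I - 27 I S\right) \left(-46 + I - 27 I S\right)$)
$Y{\left(-1301,-404 \right)} - K{\left(\left(\left(-2\right) 3 - 23\right) \left(-13\right),277 \right)} = 4 \left(-1301\right) - \left(\left(-2\right) 3 - 23\right) \left(-13\right) \left(-1 + 27 \cdot 277\right) \left(46 + \left(\left(-2\right) 3 - 23\right) \left(-13\right) \left(-1 + 27 \cdot 277\right)\right) = -5204 - \left(-6 - 23\right) \left(-13\right) \left(-1 + 7479\right) \left(46 + \left(-6 - 23\right) \left(-13\right) \left(-1 + 7479\right)\right) = -5204 - \left(-29\right) \left(-13\right) 7478 \left(46 + \left(-29\right) \left(-13\right) 7478\right) = -5204 - 377 \cdot 7478 \left(46 + 377 \cdot 7478\right) = -5204 - 377 \cdot 7478 \left(46 + 2819206\right) = -5204 - 377 \cdot 7478 \cdot 2819252 = -5204 - 7948052153912 = -7948052159116$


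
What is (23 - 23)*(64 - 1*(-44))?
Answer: 0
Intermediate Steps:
(23 - 23)*(64 - 1*(-44)) = 0*(64 + 44) = 0*108 = 0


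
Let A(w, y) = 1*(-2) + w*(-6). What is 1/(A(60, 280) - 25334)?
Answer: -1/25696 ≈ -3.8917e-5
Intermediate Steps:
A(w, y) = -2 - 6*w
1/(A(60, 280) - 25334) = 1/((-2 - 6*60) - 25334) = 1/((-2 - 360) - 25334) = 1/(-362 - 25334) = 1/(-25696) = -1/25696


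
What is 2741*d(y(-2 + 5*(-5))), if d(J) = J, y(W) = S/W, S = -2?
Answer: 5482/27 ≈ 203.04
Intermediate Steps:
y(W) = -2/W
2741*d(y(-2 + 5*(-5))) = 2741*(-2/(-2 + 5*(-5))) = 2741*(-2/(-2 - 25)) = 2741*(-2/(-27)) = 2741*(-2*(-1/27)) = 2741*(2/27) = 5482/27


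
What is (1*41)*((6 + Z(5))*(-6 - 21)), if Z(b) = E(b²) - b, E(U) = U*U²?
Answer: -17297982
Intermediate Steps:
E(U) = U³
Z(b) = b⁶ - b (Z(b) = (b²)³ - b = b⁶ - b)
(1*41)*((6 + Z(5))*(-6 - 21)) = (1*41)*((6 + (5⁶ - 1*5))*(-6 - 21)) = 41*((6 + (15625 - 5))*(-27)) = 41*((6 + 15620)*(-27)) = 41*(15626*(-27)) = 41*(-421902) = -17297982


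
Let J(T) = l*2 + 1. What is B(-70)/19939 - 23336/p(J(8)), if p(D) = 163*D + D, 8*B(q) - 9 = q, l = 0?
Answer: -930595509/6539992 ≈ -142.29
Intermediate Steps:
B(q) = 9/8 + q/8
J(T) = 1 (J(T) = 0*2 + 1 = 0 + 1 = 1)
p(D) = 164*D
B(-70)/19939 - 23336/p(J(8)) = (9/8 + (⅛)*(-70))/19939 - 23336/(164*1) = (9/8 - 35/4)*(1/19939) - 23336/164 = -61/8*1/19939 - 23336*1/164 = -61/159512 - 5834/41 = -930595509/6539992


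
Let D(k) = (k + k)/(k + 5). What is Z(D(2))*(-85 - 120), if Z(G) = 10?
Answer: -2050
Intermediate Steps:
D(k) = 2*k/(5 + k) (D(k) = (2*k)/(5 + k) = 2*k/(5 + k))
Z(D(2))*(-85 - 120) = 10*(-85 - 120) = 10*(-205) = -2050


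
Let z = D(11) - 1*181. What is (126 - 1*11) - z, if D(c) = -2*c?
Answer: 318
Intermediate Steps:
z = -203 (z = -2*11 - 1*181 = -22 - 181 = -203)
(126 - 1*11) - z = (126 - 1*11) - 1*(-203) = (126 - 11) + 203 = 115 + 203 = 318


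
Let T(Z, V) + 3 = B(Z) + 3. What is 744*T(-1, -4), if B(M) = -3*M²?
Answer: -2232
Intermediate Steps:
T(Z, V) = -3*Z² (T(Z, V) = -3 + (-3*Z² + 3) = -3 + (3 - 3*Z²) = -3*Z²)
744*T(-1, -4) = 744*(-3*(-1)²) = 744*(-3*1) = 744*(-3) = -2232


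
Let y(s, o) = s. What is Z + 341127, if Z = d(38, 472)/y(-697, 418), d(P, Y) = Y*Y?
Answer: 237542735/697 ≈ 3.4081e+5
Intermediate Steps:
d(P, Y) = Y**2
Z = -222784/697 (Z = 472**2/(-697) = 222784*(-1/697) = -222784/697 ≈ -319.63)
Z + 341127 = -222784/697 + 341127 = 237542735/697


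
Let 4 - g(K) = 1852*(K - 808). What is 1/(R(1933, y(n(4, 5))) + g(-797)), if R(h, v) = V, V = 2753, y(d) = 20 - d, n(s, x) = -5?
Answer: 1/2975217 ≈ 3.3611e-7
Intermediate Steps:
g(K) = 1496420 - 1852*K (g(K) = 4 - 1852*(K - 808) = 4 - 1852*(-808 + K) = 4 - (-1496416 + 1852*K) = 4 + (1496416 - 1852*K) = 1496420 - 1852*K)
R(h, v) = 2753
1/(R(1933, y(n(4, 5))) + g(-797)) = 1/(2753 + (1496420 - 1852*(-797))) = 1/(2753 + (1496420 + 1476044)) = 1/(2753 + 2972464) = 1/2975217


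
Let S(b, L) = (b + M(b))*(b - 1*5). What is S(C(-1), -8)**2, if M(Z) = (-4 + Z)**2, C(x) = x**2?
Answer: 1600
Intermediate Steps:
S(b, L) = (-5 + b)*(b + (-4 + b)**2) (S(b, L) = (b + (-4 + b)**2)*(b - 1*5) = (b + (-4 + b)**2)*(b - 5) = (b + (-4 + b)**2)*(-5 + b) = (-5 + b)*(b + (-4 + b)**2))
S(C(-1), -8)**2 = (-80 + ((-1)**2)**3 - 12*((-1)**2)**2 + 51*(-1)**2)**2 = (-80 + 1**3 - 12*1**2 + 51*1)**2 = (-80 + 1 - 12*1 + 51)**2 = (-80 + 1 - 12 + 51)**2 = (-40)**2 = 1600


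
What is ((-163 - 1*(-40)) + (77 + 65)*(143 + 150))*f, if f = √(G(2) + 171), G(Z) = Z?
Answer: 41483*√173 ≈ 5.4562e+5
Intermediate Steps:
f = √173 (f = √(2 + 171) = √173 ≈ 13.153)
((-163 - 1*(-40)) + (77 + 65)*(143 + 150))*f = ((-163 - 1*(-40)) + (77 + 65)*(143 + 150))*√173 = ((-163 + 40) + 142*293)*√173 = (-123 + 41606)*√173 = 41483*√173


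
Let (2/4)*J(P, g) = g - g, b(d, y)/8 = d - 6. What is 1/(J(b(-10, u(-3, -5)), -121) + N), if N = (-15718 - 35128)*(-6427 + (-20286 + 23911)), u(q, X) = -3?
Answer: 1/142470492 ≈ 7.0190e-9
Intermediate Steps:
b(d, y) = -48 + 8*d (b(d, y) = 8*(d - 6) = 8*(-6 + d) = -48 + 8*d)
J(P, g) = 0 (J(P, g) = 2*(g - g) = 2*0 = 0)
N = 142470492 (N = -50846*(-6427 + 3625) = -50846*(-2802) = 142470492)
1/(J(b(-10, u(-3, -5)), -121) + N) = 1/(0 + 142470492) = 1/142470492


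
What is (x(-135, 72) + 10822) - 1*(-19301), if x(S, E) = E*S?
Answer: 20403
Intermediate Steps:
(x(-135, 72) + 10822) - 1*(-19301) = (72*(-135) + 10822) - 1*(-19301) = (-9720 + 10822) + 19301 = 1102 + 19301 = 20403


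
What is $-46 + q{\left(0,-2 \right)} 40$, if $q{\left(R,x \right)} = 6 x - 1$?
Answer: $-566$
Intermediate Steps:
$q{\left(R,x \right)} = -1 + 6 x$
$-46 + q{\left(0,-2 \right)} 40 = -46 + \left(-1 + 6 \left(-2\right)\right) 40 = -46 + \left(-1 - 12\right) 40 = -46 - 520 = -566$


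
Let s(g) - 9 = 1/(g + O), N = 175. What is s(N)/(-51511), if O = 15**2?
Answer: -3601/20604400 ≈ -0.00017477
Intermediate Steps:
O = 225
s(g) = 9 + 1/(225 + g) (s(g) = 9 + 1/(g + 225) = 9 + 1/(225 + g))
s(N)/(-51511) = ((2026 + 9*175)/(225 + 175))/(-51511) = ((2026 + 1575)/400)*(-1/51511) = ((1/400)*3601)*(-1/51511) = (3601/400)*(-1/51511) = -3601/20604400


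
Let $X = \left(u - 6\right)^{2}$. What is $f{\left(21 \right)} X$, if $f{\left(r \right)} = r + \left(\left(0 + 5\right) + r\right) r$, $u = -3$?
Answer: $45927$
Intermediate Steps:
$f{\left(r \right)} = r + r \left(5 + r\right)$ ($f{\left(r \right)} = r + \left(5 + r\right) r = r + r \left(5 + r\right)$)
$X = 81$ ($X = \left(-3 - 6\right)^{2} = \left(-9\right)^{2} = 81$)
$f{\left(21 \right)} X = 21 \left(6 + 21\right) 81 = 21 \cdot 27 \cdot 81 = 567 \cdot 81 = 45927$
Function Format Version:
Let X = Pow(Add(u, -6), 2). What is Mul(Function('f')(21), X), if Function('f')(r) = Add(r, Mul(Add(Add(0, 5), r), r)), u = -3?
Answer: 45927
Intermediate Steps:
Function('f')(r) = Add(r, Mul(r, Add(5, r))) (Function('f')(r) = Add(r, Mul(Add(5, r), r)) = Add(r, Mul(r, Add(5, r))))
X = 81 (X = Pow(Add(-3, -6), 2) = Pow(-9, 2) = 81)
Mul(Function('f')(21), X) = Mul(Mul(21, Add(6, 21)), 81) = Mul(Mul(21, 27), 81) = Mul(567, 81) = 45927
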